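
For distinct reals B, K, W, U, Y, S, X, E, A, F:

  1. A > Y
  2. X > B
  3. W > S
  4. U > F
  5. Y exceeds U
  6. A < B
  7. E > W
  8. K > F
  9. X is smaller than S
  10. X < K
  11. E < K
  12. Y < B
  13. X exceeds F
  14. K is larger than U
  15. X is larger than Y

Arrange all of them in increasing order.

F < U < Y < A < B < X < S < W < E < K

Nothing is placed below F, so it is least; from there F < U; U < Y; Y < A; A < B; B < X; X < S; S < W; W < E; E < K, each given directly.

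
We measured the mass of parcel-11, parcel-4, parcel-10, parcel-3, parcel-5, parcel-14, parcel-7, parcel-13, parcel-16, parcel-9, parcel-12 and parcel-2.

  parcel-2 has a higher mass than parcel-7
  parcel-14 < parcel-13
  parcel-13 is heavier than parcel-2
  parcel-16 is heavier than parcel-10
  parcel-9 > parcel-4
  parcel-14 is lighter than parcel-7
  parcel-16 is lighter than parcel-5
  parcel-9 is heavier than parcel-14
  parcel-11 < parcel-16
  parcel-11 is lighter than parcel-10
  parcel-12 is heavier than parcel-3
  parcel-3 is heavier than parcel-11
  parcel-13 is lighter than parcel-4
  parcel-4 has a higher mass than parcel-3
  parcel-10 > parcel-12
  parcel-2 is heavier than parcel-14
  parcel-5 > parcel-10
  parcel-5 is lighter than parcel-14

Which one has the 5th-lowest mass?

parcel-16

Piecing the relations together gives one ordering: parcel-11 < parcel-3 < parcel-12 < parcel-10 < parcel-16 < parcel-5 < parcel-14 < parcel-7 < parcel-2 < parcel-13 < parcel-4 < parcel-9.
Counting 5 from the smallest end gives parcel-16.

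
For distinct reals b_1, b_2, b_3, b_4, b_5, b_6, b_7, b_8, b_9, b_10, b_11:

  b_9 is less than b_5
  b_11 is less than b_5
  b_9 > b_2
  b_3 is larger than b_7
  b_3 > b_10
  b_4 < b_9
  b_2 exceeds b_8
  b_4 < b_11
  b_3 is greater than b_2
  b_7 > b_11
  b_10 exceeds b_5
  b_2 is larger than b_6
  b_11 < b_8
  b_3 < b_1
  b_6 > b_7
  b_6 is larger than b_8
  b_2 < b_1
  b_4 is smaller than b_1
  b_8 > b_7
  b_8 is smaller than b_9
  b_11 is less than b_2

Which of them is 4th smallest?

b_8

Piecing the relations together gives one ordering: b_4 < b_11 < b_7 < b_8 < b_6 < b_2 < b_9 < b_5 < b_10 < b_3 < b_1.
Counting 4 from the smallest end gives b_8.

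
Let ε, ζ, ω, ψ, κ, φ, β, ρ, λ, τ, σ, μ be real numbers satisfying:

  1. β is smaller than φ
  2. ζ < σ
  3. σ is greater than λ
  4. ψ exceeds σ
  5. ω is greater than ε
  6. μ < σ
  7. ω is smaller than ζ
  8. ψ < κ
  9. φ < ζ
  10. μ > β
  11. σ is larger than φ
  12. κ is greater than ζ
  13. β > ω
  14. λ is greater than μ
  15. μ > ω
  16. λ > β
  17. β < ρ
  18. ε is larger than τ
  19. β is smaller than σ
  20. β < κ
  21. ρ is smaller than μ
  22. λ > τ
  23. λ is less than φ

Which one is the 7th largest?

μ

Piecing the relations together gives one ordering: τ < ε < ω < β < ρ < μ < λ < φ < ζ < σ < ψ < κ.
The 7th largest is μ.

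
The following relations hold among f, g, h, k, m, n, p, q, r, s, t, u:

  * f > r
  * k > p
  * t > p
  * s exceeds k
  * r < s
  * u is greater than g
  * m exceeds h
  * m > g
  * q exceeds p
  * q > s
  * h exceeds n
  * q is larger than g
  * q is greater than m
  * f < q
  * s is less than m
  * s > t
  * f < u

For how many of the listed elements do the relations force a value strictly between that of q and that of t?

2

The relations place t below q. An element lies strictly between them when it is forced above t and also forced below q.
Above t: {s, m}. Below q: {r, g, f, p, n, h, k, s, m}.
Intersection: {s, m} — 2.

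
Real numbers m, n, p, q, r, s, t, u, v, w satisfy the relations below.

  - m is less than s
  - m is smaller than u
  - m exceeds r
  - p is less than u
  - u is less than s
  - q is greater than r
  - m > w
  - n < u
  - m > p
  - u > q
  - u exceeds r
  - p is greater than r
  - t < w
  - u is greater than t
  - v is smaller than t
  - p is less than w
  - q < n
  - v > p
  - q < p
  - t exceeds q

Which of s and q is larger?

s

q < p and p < v give q < v.
Then v < t extends the chain to t.
With t < w: q < p < v < t < w.
Then w < m extends the chain to m.
Then m < u extends the chain to u.
With u < s: q < p < v < t < w < m < u < s.
So q < s; s is the larger of the two.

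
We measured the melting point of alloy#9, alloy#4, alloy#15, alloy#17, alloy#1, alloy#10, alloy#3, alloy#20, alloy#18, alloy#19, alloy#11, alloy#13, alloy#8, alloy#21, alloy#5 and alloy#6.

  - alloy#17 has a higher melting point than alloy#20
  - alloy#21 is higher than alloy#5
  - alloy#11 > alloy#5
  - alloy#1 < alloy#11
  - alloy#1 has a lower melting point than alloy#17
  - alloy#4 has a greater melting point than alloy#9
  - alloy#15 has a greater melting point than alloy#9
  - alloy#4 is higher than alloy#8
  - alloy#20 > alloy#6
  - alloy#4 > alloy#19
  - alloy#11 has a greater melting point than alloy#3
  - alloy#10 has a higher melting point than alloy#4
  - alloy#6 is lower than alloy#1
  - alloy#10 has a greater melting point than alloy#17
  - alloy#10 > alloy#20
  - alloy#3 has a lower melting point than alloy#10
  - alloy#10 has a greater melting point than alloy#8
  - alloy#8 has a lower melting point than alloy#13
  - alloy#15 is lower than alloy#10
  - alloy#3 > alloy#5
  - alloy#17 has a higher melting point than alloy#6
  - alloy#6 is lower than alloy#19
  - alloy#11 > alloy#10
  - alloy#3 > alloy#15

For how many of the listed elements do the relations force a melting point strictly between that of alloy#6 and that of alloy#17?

2

Chaining upward from alloy#6 reaches: alloy#20, alloy#1, alloy#19, alloy#4, alloy#10, alloy#11.
Chaining downward from alloy#17 reaches: alloy#20, alloy#1.
Strictly between alloy#6 and alloy#17 are those in both lists: alloy#20, alloy#1 — 2 elements.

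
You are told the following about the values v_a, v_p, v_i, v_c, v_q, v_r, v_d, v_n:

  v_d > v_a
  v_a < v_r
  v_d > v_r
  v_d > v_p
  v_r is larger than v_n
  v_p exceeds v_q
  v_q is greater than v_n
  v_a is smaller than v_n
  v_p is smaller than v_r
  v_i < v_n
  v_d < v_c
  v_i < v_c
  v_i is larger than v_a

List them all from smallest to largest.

v_a < v_i < v_n < v_q < v_p < v_r < v_d < v_c

Each adjacent pair is fixed by a given relation: v_a < v_i; v_i < v_n; v_n < v_q; v_q < v_p; v_p < v_r; v_r < v_d; v_d < v_c. Chaining them end to end gives the full order.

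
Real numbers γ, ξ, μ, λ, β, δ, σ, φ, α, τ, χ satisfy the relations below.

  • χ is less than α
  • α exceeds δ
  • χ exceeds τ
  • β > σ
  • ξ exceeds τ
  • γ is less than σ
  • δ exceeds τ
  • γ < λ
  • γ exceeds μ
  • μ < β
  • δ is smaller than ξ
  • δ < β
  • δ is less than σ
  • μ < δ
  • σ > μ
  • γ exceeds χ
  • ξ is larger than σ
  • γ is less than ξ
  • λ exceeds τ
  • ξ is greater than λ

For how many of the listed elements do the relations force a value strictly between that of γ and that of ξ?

2

Chaining upward from γ reaches: σ, λ, β.
Chaining downward from ξ reaches: τ, χ, μ, δ, σ, λ.
Strictly between γ and ξ are those in both lists: σ, λ — 2 elements.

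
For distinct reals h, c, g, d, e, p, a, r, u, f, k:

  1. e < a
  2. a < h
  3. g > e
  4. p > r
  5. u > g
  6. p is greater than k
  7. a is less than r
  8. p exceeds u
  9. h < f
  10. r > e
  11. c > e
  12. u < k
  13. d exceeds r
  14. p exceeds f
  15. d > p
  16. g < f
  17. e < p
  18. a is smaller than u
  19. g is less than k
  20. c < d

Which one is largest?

d

Chaining downward from d: directly below it, c, r, p; then e, a, u, k, f; then g, h.
That covers every other element, and nothing is given above d, so d is the largest.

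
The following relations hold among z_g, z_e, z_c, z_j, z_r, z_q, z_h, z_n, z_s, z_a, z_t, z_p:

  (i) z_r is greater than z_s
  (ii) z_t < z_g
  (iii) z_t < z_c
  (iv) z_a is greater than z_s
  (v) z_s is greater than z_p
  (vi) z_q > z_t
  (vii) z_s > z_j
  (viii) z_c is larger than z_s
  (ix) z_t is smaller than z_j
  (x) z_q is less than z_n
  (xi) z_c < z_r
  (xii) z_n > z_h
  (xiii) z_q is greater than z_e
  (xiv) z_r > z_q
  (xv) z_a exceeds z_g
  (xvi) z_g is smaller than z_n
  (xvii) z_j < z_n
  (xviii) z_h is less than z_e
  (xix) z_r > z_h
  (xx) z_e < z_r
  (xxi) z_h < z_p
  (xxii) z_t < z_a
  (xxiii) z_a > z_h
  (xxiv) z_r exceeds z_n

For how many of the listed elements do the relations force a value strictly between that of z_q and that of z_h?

The relations place z_h below z_q. An element lies strictly between them when it is forced above z_h and also forced below z_q.
Above z_h: {z_p, z_e, z_s, z_n, z_a, z_c, z_r}. Below z_q: {z_t, z_e}.
Intersection: {z_e} — 1.

1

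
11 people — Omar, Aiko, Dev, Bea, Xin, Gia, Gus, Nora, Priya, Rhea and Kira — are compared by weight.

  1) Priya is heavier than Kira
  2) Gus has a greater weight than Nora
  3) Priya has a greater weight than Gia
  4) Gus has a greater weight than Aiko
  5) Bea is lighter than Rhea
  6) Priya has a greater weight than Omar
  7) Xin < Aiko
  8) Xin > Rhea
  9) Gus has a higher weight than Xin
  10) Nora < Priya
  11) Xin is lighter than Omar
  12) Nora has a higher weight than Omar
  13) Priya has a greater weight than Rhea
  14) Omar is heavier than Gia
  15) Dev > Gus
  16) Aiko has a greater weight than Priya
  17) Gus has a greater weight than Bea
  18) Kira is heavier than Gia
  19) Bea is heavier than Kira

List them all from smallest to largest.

Nothing is placed below Gia, so it is least; from there Gia < Kira; Kira < Bea; Bea < Rhea; Rhea < Xin; Xin < Omar; Omar < Nora; Nora < Priya; Priya < Aiko; Aiko < Gus; Gus < Dev, each given directly.

Gia < Kira < Bea < Rhea < Xin < Omar < Nora < Priya < Aiko < Gus < Dev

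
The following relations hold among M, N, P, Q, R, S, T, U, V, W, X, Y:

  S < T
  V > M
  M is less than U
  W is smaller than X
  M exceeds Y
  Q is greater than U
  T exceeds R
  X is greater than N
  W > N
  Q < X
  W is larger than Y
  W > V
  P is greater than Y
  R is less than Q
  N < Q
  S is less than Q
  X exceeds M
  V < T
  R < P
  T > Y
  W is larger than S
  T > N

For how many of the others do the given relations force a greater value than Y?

Directly above Y: M, T, W, P.
One step further: U, V, X (7 so far).
One step further: Q (8 so far).
No other element is forced above Y by the given relations, so the count is 8.

8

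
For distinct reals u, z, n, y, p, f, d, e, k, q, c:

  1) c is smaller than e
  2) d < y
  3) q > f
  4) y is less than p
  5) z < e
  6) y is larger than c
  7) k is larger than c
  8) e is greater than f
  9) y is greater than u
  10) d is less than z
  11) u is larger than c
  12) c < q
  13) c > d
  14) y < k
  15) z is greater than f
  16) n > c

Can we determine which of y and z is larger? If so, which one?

Following every chain through z: above z we get e; below z we get d, f.
y is not reached, and no chain runs the other way from y to z.
So the given relations leave the order of z and y undetermined.

undetermined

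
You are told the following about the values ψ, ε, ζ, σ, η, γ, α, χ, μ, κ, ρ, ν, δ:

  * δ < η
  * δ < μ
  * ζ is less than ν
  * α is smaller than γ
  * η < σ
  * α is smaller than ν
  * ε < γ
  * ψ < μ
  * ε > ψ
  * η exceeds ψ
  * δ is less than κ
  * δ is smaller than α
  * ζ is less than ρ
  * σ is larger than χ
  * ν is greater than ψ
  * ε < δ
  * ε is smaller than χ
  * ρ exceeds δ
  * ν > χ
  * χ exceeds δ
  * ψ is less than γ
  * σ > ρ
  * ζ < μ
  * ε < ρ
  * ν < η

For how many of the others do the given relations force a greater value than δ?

The elements the relations force above δ are α, γ, κ, χ, ν, ρ, μ, η, σ — no chain reaches any other.
That is 9.

9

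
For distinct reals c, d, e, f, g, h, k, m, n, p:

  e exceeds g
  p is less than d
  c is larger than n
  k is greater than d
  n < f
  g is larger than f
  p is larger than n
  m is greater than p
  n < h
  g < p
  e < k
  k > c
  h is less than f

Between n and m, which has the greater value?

n < h and h < f give n < f.
Then f < g extends the chain to g.
With g < p: n < h < f < g < p.
With p < m: n < h < f < g < p < m.
So n < m; m is the larger of the two.

m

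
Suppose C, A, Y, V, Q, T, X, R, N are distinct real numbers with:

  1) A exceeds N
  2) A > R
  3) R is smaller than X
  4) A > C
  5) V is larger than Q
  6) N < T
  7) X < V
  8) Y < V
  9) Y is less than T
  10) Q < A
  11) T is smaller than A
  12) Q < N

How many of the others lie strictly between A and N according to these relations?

1

Chaining upward from N reaches: T.
Chaining downward from A reaches: Q, R, Y, C, T.
Strictly between N and A are those in both lists: T — 1 element.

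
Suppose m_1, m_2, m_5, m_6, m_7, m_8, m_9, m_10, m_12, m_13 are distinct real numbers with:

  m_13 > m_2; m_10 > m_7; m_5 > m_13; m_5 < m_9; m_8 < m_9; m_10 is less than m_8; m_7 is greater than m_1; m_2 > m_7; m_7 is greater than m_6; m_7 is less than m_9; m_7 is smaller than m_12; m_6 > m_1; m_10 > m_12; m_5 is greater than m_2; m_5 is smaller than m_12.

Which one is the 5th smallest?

m_13

Piecing the relations together gives one ordering: m_1 < m_6 < m_7 < m_2 < m_13 < m_5 < m_12 < m_10 < m_8 < m_9.
Counting 5 from the smallest end gives m_13.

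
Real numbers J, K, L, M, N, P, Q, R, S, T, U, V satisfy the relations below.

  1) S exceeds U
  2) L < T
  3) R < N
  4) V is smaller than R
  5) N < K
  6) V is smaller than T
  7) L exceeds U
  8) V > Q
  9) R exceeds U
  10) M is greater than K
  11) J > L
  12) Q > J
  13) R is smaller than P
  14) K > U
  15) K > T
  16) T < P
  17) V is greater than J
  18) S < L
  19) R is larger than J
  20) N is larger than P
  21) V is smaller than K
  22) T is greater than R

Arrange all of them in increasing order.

U < S < L < J < Q < V < R < T < P < N < K < M

The consecutive links are each given: U < S; S < L; L < J; J < Q; Q < V; V < R; R < T; T < P; P < N; N < K; K < M.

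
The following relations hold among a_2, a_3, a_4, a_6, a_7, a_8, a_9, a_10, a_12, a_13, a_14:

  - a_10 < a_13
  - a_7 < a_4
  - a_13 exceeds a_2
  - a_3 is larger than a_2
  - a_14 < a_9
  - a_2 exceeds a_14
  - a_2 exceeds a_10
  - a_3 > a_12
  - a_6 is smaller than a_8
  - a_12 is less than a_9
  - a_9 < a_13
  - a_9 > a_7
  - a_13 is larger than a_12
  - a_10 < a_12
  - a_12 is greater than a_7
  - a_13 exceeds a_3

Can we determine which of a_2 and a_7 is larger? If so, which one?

Following every chain through a_7: above a_7 we get a_12, a_4, a_3, a_9, a_13.
a_2 is not reached, and no chain runs the other way from a_2 to a_7.
So the given relations leave the order of a_7 and a_2 undetermined.

undetermined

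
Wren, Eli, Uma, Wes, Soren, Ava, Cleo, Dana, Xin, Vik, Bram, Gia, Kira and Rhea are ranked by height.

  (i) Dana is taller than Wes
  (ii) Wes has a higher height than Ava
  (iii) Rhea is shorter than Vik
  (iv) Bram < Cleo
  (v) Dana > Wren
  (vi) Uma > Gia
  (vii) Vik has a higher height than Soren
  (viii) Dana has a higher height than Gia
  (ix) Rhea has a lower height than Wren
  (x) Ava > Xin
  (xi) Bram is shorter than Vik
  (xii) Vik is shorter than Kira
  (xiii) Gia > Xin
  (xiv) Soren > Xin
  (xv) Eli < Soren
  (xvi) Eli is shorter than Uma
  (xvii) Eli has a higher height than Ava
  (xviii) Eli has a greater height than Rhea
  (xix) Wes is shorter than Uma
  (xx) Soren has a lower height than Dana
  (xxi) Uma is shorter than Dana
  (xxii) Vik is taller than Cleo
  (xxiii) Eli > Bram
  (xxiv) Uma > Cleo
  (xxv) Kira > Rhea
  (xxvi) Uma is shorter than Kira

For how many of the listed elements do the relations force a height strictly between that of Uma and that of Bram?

Chaining upward from Bram reaches: Cleo, Eli, Soren, Vik, Dana, Kira.
Chaining downward from Uma reaches: Cleo, Rhea, Xin, Ava, Gia, Wes, Eli.
Strictly between Bram and Uma are those in both lists: Cleo, Eli — 2 elements.

2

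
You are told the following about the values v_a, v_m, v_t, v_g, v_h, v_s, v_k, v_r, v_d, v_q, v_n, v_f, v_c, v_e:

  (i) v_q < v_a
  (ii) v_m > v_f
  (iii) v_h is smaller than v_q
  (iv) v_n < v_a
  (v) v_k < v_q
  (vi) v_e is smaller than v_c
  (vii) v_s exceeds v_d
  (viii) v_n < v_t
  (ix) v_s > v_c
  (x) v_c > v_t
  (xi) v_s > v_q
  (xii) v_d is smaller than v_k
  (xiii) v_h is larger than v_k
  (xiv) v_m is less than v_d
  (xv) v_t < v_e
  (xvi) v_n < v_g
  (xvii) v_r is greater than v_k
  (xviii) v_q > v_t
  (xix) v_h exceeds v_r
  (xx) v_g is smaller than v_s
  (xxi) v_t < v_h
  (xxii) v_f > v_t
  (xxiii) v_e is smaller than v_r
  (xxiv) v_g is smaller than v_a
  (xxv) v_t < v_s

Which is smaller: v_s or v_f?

v_f

Link the given pairs in sequence: v_f < v_m; v_m < v_d; v_d < v_k; v_k < v_r; v_r < v_h; v_h < v_q; v_q < v_s.
Chaining these gives v_f < v_m < v_d < v_k < v_r < v_h < v_q < v_s.
So v_f < v_s; v_f is the smaller of the two.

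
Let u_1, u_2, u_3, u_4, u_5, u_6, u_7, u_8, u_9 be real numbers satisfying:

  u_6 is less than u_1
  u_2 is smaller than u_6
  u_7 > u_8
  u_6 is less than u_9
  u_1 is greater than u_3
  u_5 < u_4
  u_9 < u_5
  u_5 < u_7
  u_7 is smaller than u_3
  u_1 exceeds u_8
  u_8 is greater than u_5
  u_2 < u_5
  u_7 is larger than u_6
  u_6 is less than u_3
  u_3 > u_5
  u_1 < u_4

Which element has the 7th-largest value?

Piecing the relations together gives one ordering: u_2 < u_6 < u_9 < u_5 < u_8 < u_7 < u_3 < u_1 < u_4.
The 7th largest is u_9.

u_9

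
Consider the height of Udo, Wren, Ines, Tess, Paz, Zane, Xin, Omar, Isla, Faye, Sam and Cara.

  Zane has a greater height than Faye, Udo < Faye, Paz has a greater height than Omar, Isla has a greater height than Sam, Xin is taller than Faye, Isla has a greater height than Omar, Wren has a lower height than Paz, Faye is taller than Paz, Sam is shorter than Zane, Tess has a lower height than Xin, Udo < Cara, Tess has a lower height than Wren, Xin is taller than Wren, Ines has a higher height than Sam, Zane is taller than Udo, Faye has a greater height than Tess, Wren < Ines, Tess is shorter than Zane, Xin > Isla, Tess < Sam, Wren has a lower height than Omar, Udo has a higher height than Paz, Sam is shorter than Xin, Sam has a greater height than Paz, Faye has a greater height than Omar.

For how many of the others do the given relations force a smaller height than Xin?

Directly below Xin: Tess, Wren, Sam, Isla, Faye.
One step further: Omar, Paz, Udo (8 so far).
Nothing else is reachable below Xin; 8 in all.

8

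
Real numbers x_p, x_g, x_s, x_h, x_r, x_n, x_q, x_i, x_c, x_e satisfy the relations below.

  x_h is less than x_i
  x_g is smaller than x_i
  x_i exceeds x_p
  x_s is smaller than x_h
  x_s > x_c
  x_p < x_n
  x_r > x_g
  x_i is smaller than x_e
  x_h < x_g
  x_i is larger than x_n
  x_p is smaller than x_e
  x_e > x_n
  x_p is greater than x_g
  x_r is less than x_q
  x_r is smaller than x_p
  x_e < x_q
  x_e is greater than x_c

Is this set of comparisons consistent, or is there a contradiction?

consistent

The single ordering x_c < x_s < x_h < x_g < x_r < x_p < x_n < x_i < x_e < x_q satisfies every listed relation, so no contradiction arises.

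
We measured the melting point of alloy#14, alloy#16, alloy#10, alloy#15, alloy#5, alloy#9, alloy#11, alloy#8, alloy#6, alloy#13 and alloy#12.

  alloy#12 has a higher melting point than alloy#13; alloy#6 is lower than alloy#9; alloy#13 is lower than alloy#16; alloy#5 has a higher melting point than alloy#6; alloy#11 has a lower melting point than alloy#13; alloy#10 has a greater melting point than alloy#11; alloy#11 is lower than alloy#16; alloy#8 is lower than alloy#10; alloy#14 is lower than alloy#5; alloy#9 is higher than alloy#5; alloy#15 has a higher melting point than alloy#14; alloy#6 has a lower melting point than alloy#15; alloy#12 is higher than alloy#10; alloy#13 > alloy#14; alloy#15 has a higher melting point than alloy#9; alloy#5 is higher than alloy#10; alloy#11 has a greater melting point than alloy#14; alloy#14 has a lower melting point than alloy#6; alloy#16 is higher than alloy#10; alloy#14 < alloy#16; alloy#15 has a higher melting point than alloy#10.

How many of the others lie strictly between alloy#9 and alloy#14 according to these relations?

Chaining upward from alloy#14 reaches: alloy#11, alloy#13, alloy#6, alloy#10, alloy#12, alloy#5, alloy#16, alloy#15.
Chaining downward from alloy#9 reaches: alloy#8, alloy#11, alloy#6, alloy#10, alloy#5.
Strictly between alloy#14 and alloy#9 are those in both lists: alloy#11, alloy#6, alloy#10, alloy#5 — 4 elements.

4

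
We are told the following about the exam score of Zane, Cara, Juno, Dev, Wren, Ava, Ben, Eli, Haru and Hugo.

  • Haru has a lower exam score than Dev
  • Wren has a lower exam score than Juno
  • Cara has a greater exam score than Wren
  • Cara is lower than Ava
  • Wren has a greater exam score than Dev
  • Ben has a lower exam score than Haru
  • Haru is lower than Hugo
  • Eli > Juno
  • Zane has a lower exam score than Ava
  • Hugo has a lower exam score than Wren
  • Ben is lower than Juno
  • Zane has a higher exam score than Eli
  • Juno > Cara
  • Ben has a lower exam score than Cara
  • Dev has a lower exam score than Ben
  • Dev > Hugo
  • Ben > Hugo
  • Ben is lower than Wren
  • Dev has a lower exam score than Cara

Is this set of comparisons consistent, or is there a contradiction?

Chaining the given relations yields Haru < Hugo < Dev < Ben, so Haru < Ben. But one relation states Ben < Haru. These cannot both hold.

inconsistent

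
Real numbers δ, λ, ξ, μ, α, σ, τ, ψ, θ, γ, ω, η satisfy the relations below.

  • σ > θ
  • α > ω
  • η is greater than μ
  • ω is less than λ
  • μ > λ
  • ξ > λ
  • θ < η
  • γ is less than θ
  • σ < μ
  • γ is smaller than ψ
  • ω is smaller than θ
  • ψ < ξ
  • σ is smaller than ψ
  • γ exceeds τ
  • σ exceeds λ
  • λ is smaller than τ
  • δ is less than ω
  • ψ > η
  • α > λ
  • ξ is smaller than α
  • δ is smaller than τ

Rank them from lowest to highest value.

Each adjacent pair is fixed by a given relation: δ < ω; ω < λ; λ < τ; τ < γ; γ < θ; θ < σ; σ < μ; μ < η; η < ψ; ψ < ξ; ξ < α. Chaining them end to end gives the full order.

δ < ω < λ < τ < γ < θ < σ < μ < η < ψ < ξ < α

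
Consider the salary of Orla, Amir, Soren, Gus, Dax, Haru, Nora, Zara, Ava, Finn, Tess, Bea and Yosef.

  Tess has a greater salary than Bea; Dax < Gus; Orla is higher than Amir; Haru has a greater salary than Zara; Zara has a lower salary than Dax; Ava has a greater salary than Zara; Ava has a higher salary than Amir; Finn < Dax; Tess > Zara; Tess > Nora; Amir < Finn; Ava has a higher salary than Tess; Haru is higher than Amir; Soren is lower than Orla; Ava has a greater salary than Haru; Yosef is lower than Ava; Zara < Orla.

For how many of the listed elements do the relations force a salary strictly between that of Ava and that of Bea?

Chaining upward from Bea reaches: Tess.
Chaining downward from Ava reaches: Zara, Amir, Haru, Yosef, Nora, Tess.
Strictly between Bea and Ava are those in both lists: Tess — 1 element.

1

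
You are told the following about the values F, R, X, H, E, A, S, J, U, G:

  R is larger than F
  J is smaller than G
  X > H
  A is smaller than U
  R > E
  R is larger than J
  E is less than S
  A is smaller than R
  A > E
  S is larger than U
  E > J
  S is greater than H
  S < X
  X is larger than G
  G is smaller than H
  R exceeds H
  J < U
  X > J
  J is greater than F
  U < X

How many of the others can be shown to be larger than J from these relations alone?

8

The elements the relations force above J are E, G, H, A, U, S, R, X — no chain reaches any other.
That is 8.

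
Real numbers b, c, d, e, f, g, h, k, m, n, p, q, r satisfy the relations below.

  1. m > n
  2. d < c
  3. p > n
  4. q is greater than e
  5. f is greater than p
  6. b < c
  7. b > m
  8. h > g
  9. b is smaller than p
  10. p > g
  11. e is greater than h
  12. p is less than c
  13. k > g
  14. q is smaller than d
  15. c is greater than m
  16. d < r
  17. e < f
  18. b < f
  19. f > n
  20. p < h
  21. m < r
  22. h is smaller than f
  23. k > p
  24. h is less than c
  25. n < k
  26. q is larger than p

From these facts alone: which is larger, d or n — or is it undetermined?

Link the given pairs in sequence: n < m; m < b; b < p; p < h; h < e; e < q; q < d.
Together: n < m < b < p < h < e < q < d.
So d is larger.

d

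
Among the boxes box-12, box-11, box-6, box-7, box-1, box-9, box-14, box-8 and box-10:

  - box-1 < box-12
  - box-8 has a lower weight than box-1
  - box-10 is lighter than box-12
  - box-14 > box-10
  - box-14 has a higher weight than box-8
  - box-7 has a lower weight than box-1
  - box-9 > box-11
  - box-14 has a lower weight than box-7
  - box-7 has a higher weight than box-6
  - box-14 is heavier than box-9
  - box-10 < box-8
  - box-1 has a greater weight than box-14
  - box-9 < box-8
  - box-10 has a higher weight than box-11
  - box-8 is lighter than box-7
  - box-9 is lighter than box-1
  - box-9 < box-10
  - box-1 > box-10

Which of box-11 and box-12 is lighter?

Following the relations from box-11: box-11 < box-9 < box-10 < box-8 < box-14 < box-7 < box-1 < box-12.
So box-11 < box-12; box-11 is the lighter of the two.

box-11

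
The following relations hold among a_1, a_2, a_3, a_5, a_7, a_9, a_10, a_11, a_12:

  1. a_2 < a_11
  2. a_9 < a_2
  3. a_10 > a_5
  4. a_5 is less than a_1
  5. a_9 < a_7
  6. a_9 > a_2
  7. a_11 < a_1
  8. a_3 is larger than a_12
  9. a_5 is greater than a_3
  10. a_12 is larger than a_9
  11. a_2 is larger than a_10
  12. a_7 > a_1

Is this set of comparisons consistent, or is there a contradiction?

inconsistent

Chaining the given relations yields a_9 < a_12 < a_3 < a_5 < a_10 < a_2, so a_9 < a_2. But one relation states a_2 < a_9. These cannot both hold.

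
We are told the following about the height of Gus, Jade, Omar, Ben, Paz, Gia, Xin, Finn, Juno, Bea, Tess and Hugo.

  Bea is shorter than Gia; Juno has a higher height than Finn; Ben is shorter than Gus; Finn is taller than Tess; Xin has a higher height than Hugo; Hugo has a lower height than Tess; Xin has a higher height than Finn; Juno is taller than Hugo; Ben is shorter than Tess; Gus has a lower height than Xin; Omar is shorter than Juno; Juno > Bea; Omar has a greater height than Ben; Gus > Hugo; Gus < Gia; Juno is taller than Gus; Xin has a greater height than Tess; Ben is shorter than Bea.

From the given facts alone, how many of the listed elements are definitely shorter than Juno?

7

Directly below Juno: Hugo, Bea, Omar, Finn, Gus.
One step further: Ben, Tess (7 so far).
No other element is forced below Juno by the given relations, so the count is 7.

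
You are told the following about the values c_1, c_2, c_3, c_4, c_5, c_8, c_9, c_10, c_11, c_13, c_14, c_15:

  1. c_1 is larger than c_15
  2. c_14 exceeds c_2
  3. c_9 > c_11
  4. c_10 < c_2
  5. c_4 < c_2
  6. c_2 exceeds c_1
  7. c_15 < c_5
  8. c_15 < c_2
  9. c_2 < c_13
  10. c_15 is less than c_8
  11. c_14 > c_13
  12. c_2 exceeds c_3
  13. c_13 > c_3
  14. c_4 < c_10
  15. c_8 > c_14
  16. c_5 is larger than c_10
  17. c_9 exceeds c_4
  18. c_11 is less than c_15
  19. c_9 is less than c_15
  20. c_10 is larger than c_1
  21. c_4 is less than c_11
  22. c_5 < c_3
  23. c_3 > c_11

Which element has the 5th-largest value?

c_3

Piecing the relations together gives one ordering: c_4 < c_11 < c_9 < c_15 < c_1 < c_10 < c_5 < c_3 < c_2 < c_13 < c_14 < c_8.
The 5th largest is c_3.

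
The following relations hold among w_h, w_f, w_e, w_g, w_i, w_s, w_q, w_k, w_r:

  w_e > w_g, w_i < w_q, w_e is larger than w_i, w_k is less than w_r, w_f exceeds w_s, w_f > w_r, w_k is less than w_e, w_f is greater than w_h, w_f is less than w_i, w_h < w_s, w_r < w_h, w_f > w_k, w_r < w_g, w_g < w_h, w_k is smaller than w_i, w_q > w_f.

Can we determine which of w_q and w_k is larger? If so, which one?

w_q

Following the relations from w_k: w_k < w_r < w_g < w_h < w_s < w_f < w_i < w_q.
So w_q is larger.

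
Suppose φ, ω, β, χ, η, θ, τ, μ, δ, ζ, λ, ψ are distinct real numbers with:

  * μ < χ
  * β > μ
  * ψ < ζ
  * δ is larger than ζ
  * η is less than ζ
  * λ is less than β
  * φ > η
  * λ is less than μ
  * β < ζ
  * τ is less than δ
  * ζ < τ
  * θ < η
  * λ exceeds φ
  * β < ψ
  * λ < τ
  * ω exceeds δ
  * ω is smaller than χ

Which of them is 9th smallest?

The consecutive relations fix a unique order: θ < η < φ < λ < μ < β < ψ < ζ < τ < δ < ω < χ.
Counting 9 from the smallest end gives τ.

τ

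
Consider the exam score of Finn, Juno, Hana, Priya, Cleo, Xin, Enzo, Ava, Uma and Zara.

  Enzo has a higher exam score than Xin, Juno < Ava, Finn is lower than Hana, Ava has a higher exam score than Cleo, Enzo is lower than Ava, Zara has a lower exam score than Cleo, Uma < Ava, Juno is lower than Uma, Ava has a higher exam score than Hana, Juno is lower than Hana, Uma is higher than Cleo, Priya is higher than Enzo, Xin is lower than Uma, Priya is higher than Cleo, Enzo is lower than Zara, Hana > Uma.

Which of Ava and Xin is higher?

Ava

Xin < Enzo < Zara < Cleo < Uma < Hana < Ava, by transitivity through Enzo, Zara, Cleo, Uma, Hana.
So Xin < Ava; Ava is the higher of the two.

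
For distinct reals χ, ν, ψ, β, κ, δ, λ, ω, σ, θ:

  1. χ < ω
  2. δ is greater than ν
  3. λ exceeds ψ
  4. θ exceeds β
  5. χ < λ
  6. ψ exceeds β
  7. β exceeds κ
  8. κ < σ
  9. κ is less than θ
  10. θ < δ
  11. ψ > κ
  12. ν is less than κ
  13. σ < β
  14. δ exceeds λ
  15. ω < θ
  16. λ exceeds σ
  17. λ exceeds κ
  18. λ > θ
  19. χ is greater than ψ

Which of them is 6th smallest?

χ

The consecutive relations fix a unique order: ν < κ < σ < β < ψ < χ < ω < θ < λ < δ.
The 6th smallest is χ.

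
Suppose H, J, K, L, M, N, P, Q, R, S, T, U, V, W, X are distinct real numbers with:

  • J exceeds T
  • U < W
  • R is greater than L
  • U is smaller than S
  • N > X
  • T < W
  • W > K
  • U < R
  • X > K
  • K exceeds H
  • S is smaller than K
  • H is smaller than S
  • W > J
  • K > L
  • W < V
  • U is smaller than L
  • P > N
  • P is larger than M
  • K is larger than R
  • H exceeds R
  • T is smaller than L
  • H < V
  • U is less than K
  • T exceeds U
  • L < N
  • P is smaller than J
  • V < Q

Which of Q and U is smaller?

The relevant relations are U < T; T < L; L < R; R < H; H < S; S < K; K < X; X < N; N < P; P < J; J < W; W < V; V < Q.
Chaining these gives U < T < L < R < H < S < K < X < N < P < J < W < V < Q.
So U < Q; U is the smaller of the two.

U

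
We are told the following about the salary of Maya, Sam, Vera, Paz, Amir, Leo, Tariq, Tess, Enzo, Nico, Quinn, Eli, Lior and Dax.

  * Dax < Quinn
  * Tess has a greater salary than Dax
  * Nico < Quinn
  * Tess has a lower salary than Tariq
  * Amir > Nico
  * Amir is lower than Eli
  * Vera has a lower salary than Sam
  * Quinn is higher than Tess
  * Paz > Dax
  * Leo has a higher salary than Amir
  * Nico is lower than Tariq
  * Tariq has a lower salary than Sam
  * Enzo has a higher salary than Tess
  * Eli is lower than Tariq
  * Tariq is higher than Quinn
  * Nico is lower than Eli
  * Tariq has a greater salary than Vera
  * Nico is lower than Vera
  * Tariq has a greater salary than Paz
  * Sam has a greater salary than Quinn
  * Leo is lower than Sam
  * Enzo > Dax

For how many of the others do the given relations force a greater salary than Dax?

6

Directly above Dax: Paz, Tess, Quinn, Enzo.
One step further: Tariq, Sam (6 so far).
No other element is forced above Dax by the given relations, so the count is 6.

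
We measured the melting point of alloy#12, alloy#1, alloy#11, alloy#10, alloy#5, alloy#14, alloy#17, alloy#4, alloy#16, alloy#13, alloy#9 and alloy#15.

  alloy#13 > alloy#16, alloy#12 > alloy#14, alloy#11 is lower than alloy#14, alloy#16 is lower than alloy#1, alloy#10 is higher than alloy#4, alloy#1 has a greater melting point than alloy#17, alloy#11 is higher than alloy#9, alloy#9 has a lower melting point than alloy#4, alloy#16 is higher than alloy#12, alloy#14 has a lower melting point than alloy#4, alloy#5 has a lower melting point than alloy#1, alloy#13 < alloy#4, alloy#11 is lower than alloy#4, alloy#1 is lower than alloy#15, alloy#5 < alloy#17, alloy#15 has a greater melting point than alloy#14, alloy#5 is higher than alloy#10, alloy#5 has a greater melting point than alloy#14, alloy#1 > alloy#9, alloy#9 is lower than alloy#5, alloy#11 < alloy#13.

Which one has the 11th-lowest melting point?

alloy#1

Piecing the relations together gives one ordering: alloy#9 < alloy#11 < alloy#14 < alloy#12 < alloy#16 < alloy#13 < alloy#4 < alloy#10 < alloy#5 < alloy#17 < alloy#1 < alloy#15.
Counting 11 from the smallest end gives alloy#1.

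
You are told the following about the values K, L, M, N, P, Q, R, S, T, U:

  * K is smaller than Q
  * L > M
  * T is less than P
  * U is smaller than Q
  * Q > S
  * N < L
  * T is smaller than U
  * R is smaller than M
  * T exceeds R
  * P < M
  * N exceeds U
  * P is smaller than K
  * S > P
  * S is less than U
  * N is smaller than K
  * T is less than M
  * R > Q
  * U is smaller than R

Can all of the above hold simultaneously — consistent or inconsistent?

inconsistent

We have R < T stated directly, yet also T < P < S < U < N < K < Q < R by chaining the others — so T < R. Contradiction.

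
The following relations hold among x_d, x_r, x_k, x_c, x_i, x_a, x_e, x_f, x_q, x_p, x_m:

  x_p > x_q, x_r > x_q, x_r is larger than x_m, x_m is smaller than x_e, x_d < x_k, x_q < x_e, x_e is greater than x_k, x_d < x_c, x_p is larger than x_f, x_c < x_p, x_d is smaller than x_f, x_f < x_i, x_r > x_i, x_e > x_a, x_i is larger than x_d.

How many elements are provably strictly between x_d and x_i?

Chaining upward from x_d reaches: x_c, x_f, x_k, x_r, x_p, x_e.
Chaining downward from x_i reaches: x_f.
Strictly between x_d and x_i are those in both lists: x_f — 1 element.

1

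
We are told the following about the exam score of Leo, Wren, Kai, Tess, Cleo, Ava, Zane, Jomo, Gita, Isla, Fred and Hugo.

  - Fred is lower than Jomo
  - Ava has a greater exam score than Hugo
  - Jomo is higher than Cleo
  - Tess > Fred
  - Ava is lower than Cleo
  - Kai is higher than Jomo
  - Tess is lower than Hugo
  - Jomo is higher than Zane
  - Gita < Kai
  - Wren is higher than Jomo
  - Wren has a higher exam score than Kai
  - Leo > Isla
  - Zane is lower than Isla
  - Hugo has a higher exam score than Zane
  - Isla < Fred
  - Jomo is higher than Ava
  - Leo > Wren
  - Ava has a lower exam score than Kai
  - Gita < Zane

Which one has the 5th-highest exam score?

Cleo

Piecing the relations together gives one ordering: Gita < Zane < Isla < Fred < Tess < Hugo < Ava < Cleo < Jomo < Kai < Wren < Leo.
The 5th largest is Cleo.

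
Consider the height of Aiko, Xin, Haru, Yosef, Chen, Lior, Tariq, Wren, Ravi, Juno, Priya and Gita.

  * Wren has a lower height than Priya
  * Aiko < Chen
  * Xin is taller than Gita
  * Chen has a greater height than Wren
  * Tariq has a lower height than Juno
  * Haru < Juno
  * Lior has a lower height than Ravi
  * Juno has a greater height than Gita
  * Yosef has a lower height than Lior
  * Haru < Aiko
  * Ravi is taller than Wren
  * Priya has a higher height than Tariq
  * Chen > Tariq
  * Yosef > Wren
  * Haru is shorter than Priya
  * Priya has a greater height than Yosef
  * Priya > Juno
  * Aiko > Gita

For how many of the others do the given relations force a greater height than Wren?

5

Directly above Wren: Yosef, Priya, Chen, Ravi.
One step further: Lior (5 so far).
Nothing else is reachable above Wren; 5 in all.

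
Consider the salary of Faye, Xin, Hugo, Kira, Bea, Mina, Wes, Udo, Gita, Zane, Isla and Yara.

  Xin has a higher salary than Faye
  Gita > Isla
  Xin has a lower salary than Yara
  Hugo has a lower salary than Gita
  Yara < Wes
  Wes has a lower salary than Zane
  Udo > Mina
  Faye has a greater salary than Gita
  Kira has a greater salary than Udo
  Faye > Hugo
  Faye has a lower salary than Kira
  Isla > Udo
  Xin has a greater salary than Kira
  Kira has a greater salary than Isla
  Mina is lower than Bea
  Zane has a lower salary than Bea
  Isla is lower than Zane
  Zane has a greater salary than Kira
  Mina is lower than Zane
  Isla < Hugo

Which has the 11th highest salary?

Piecing the relations together gives one ordering: Mina < Udo < Isla < Hugo < Gita < Faye < Kira < Xin < Yara < Wes < Zane < Bea.
Counting 11 from the largest end gives Udo.

Udo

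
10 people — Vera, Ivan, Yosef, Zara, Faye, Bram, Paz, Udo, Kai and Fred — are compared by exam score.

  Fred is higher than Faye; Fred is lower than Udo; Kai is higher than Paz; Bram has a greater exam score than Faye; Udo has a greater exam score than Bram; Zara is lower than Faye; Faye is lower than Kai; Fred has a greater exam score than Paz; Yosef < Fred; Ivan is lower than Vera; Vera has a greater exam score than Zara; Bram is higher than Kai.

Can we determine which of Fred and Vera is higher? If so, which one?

Following every chain through Fred: above Fred we get Udo; below Fred we get Zara, Faye, Paz, Yosef.
Vera is not reached, and no chain runs the other way from Vera to Fred.
So the given relations leave the order of Fred and Vera undetermined.

undetermined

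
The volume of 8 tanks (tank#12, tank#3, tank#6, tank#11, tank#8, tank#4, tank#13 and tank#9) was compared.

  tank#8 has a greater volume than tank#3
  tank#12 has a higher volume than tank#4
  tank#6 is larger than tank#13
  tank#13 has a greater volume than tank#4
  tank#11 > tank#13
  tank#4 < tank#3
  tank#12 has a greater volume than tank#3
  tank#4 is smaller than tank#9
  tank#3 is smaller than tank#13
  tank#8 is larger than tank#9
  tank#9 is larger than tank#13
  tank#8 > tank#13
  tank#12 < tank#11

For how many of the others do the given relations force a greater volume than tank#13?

4

The elements the relations force above tank#13 are tank#6, tank#9, tank#8, tank#11 — no chain reaches any other.
That is 4.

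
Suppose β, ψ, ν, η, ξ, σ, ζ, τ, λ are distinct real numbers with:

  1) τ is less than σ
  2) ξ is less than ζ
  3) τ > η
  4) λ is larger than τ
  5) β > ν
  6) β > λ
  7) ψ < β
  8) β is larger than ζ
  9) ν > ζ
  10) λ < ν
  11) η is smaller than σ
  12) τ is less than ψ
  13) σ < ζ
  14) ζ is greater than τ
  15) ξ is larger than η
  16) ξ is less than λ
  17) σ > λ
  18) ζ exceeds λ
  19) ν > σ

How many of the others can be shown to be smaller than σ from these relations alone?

Directly below σ: η, τ, λ.
One step further: ξ (4 so far).
Nothing else is reachable below σ; 4 in all.

4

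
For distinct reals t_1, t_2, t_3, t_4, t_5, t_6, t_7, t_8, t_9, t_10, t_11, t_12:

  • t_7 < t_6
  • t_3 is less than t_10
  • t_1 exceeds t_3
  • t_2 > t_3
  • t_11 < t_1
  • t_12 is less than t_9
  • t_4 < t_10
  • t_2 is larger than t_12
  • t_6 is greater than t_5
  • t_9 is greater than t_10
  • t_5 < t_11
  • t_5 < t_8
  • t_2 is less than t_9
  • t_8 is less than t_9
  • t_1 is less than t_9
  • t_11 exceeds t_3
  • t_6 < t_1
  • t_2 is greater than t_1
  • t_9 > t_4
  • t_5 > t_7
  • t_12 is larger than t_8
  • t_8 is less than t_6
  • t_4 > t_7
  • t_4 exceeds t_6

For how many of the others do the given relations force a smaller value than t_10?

Directly below t_10: t_3, t_4.
One step further: t_7, t_6 (4 so far).
One step further: t_5, t_8 (6 so far).
Nothing else is reachable below t_10; 6 in all.

6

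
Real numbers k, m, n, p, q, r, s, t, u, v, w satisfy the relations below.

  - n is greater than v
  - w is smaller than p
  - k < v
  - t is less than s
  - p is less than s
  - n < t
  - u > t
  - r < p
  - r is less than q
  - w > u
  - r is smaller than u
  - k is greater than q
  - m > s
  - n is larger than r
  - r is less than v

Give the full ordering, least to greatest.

Each adjacent pair is fixed by a given relation: r < q; q < k; k < v; v < n; n < t; t < u; u < w; w < p; p < s; s < m. Chaining them end to end gives the full order.

r < q < k < v < n < t < u < w < p < s < m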